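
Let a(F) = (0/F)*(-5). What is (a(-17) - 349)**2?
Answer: 121801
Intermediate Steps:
a(F) = 0 (a(F) = 0*(-5) = 0)
(a(-17) - 349)**2 = (0 - 349)**2 = (-349)**2 = 121801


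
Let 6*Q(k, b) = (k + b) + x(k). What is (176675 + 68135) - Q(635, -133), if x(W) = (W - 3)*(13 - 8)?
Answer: 732599/3 ≈ 2.4420e+5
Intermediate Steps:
x(W) = -15 + 5*W (x(W) = (-3 + W)*5 = -15 + 5*W)
Q(k, b) = -5/2 + k + b/6 (Q(k, b) = ((k + b) + (-15 + 5*k))/6 = ((b + k) + (-15 + 5*k))/6 = (-15 + b + 6*k)/6 = -5/2 + k + b/6)
(176675 + 68135) - Q(635, -133) = (176675 + 68135) - (-5/2 + 635 + (⅙)*(-133)) = 244810 - (-5/2 + 635 - 133/6) = 244810 - 1*1831/3 = 244810 - 1831/3 = 732599/3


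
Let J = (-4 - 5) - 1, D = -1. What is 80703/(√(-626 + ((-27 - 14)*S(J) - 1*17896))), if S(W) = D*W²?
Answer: -80703*I*√14422/14422 ≈ -672.01*I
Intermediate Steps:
J = -10 (J = -9 - 1 = -10)
S(W) = -W²
80703/(√(-626 + ((-27 - 14)*S(J) - 1*17896))) = 80703/(√(-626 + ((-27 - 14)*(-1*(-10)²) - 1*17896))) = 80703/(√(-626 + (-(-41)*100 - 17896))) = 80703/(√(-626 + (-41*(-100) - 17896))) = 80703/(√(-626 + (4100 - 17896))) = 80703/(√(-626 - 13796)) = 80703/(√(-14422)) = 80703/((I*√14422)) = 80703*(-I*√14422/14422) = -80703*I*√14422/14422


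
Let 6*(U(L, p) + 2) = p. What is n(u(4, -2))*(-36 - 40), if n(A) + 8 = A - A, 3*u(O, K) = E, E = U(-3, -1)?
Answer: 608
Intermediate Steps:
U(L, p) = -2 + p/6
E = -13/6 (E = -2 + (⅙)*(-1) = -2 - ⅙ = -13/6 ≈ -2.1667)
u(O, K) = -13/18 (u(O, K) = (⅓)*(-13/6) = -13/18)
n(A) = -8 (n(A) = -8 + (A - A) = -8 + 0 = -8)
n(u(4, -2))*(-36 - 40) = -8*(-36 - 40) = -8*(-76) = 608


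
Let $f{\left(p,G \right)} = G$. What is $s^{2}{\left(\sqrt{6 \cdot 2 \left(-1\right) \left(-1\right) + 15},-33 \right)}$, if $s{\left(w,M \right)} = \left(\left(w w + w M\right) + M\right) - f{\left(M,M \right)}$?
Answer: $30132 - 5346 \sqrt{3} \approx 20872.0$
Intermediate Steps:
$s{\left(w,M \right)} = w^{2} + M w$ ($s{\left(w,M \right)} = \left(\left(w w + w M\right) + M\right) - M = \left(\left(w^{2} + M w\right) + M\right) - M = \left(M + w^{2} + M w\right) - M = w^{2} + M w$)
$s^{2}{\left(\sqrt{6 \cdot 2 \left(-1\right) \left(-1\right) + 15},-33 \right)} = \left(\sqrt{6 \cdot 2 \left(-1\right) \left(-1\right) + 15} \left(-33 + \sqrt{6 \cdot 2 \left(-1\right) \left(-1\right) + 15}\right)\right)^{2} = \left(\sqrt{12 \left(-1\right) \left(-1\right) + 15} \left(-33 + \sqrt{12 \left(-1\right) \left(-1\right) + 15}\right)\right)^{2} = \left(\sqrt{\left(-12\right) \left(-1\right) + 15} \left(-33 + \sqrt{\left(-12\right) \left(-1\right) + 15}\right)\right)^{2} = \left(\sqrt{12 + 15} \left(-33 + \sqrt{12 + 15}\right)\right)^{2} = \left(\sqrt{27} \left(-33 + \sqrt{27}\right)\right)^{2} = \left(3 \sqrt{3} \left(-33 + 3 \sqrt{3}\right)\right)^{2} = 27 \left(-33 + 3 \sqrt{3}\right)^{2}$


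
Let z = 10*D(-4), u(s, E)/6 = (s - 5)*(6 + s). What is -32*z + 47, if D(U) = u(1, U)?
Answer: 53807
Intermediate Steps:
u(s, E) = 6*(-5 + s)*(6 + s) (u(s, E) = 6*((s - 5)*(6 + s)) = 6*((-5 + s)*(6 + s)) = 6*(-5 + s)*(6 + s))
D(U) = -168 (D(U) = -180 + 6*1 + 6*1**2 = -180 + 6 + 6*1 = -180 + 6 + 6 = -168)
z = -1680 (z = 10*(-168) = -1680)
-32*z + 47 = -32*(-1680) + 47 = 53760 + 47 = 53807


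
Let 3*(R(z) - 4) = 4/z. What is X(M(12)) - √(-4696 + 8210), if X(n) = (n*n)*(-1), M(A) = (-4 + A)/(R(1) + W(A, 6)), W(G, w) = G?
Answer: -36/169 - √3514 ≈ -59.492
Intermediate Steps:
R(z) = 4 + 4/(3*z) (R(z) = 4 + (4/z)/3 = 4 + 4/(3*z))
M(A) = (-4 + A)/(16/3 + A) (M(A) = (-4 + A)/((4 + (4/3)/1) + A) = (-4 + A)/((4 + (4/3)*1) + A) = (-4 + A)/((4 + 4/3) + A) = (-4 + A)/(16/3 + A))
X(n) = -n² (X(n) = n²*(-1) = -n²)
X(M(12)) - √(-4696 + 8210) = -(3*(-4 + 12)/(16 + 3*12))² - √(-4696 + 8210) = -(3*8/(16 + 36))² - √3514 = -(3*8/52)² - √3514 = -(3*(1/52)*8)² - √3514 = -(6/13)² - √3514 = -1*36/169 - √3514 = -36/169 - √3514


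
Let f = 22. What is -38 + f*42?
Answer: 886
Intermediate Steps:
-38 + f*42 = -38 + 22*42 = -38 + 924 = 886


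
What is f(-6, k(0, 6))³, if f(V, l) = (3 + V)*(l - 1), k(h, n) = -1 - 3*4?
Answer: 74088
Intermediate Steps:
k(h, n) = -13 (k(h, n) = -1 - 12 = -13)
f(V, l) = (-1 + l)*(3 + V) (f(V, l) = (3 + V)*(-1 + l) = (-1 + l)*(3 + V))
f(-6, k(0, 6))³ = (-3 - 1*(-6) + 3*(-13) - 6*(-13))³ = (-3 + 6 - 39 + 78)³ = 42³ = 74088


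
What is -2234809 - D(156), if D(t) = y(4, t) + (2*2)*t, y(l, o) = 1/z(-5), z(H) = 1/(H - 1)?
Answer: -2235427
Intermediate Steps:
z(H) = 1/(-1 + H)
y(l, o) = -6 (y(l, o) = 1/(1/(-1 - 5)) = 1/(1/(-6)) = 1/(-1/6) = -6)
D(t) = -6 + 4*t (D(t) = -6 + (2*2)*t = -6 + 4*t)
-2234809 - D(156) = -2234809 - (-6 + 4*156) = -2234809 - (-6 + 624) = -2234809 - 1*618 = -2234809 - 618 = -2235427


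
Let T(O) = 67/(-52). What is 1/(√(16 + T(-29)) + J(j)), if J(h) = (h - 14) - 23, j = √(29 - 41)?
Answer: 26/(-962 + 3*√1105 + 52*I*√3) ≈ -0.029827 - 0.0031155*I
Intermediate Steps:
T(O) = -67/52 (T(O) = 67*(-1/52) = -67/52)
j = 2*I*√3 (j = √(-12) = 2*I*√3 ≈ 3.4641*I)
J(h) = -37 + h (J(h) = (-14 + h) - 23 = -37 + h)
1/(√(16 + T(-29)) + J(j)) = 1/(√(16 - 67/52) + (-37 + 2*I*√3)) = 1/(√(765/52) + (-37 + 2*I*√3)) = 1/(3*√1105/26 + (-37 + 2*I*√3)) = 1/(-37 + 3*√1105/26 + 2*I*√3)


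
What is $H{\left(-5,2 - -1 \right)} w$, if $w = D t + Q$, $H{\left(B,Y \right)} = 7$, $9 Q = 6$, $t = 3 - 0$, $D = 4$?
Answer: $\frac{266}{3} \approx 88.667$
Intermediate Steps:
$t = 3$ ($t = 3 + 0 = 3$)
$Q = \frac{2}{3}$ ($Q = \frac{1}{9} \cdot 6 = \frac{2}{3} \approx 0.66667$)
$w = \frac{38}{3}$ ($w = 4 \cdot 3 + \frac{2}{3} = 12 + \frac{2}{3} = \frac{38}{3} \approx 12.667$)
$H{\left(-5,2 - -1 \right)} w = 7 \cdot \frac{38}{3} = \frac{266}{3}$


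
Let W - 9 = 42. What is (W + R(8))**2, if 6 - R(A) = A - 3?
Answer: 2704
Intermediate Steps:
W = 51 (W = 9 + 42 = 51)
R(A) = 9 - A (R(A) = 6 - (A - 3) = 6 - (-3 + A) = 6 + (3 - A) = 9 - A)
(W + R(8))**2 = (51 + (9 - 1*8))**2 = (51 + (9 - 8))**2 = (51 + 1)**2 = 52**2 = 2704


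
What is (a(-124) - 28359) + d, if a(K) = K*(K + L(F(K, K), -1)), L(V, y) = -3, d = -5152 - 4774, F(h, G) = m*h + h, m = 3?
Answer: -22537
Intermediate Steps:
F(h, G) = 4*h (F(h, G) = 3*h + h = 4*h)
d = -9926
a(K) = K*(-3 + K) (a(K) = K*(K - 3) = K*(-3 + K))
(a(-124) - 28359) + d = (-124*(-3 - 124) - 28359) - 9926 = (-124*(-127) - 28359) - 9926 = (15748 - 28359) - 9926 = -12611 - 9926 = -22537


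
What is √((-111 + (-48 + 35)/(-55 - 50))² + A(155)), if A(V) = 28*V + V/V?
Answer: √183395689/105 ≈ 128.97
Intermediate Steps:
A(V) = 1 + 28*V (A(V) = 28*V + 1 = 1 + 28*V)
√((-111 + (-48 + 35)/(-55 - 50))² + A(155)) = √((-111 + (-48 + 35)/(-55 - 50))² + (1 + 28*155)) = √((-111 - 13/(-105))² + (1 + 4340)) = √((-111 - 13*(-1/105))² + 4341) = √((-111 + 13/105)² + 4341) = √((-11642/105)² + 4341) = √(135536164/11025 + 4341) = √(183395689/11025) = √183395689/105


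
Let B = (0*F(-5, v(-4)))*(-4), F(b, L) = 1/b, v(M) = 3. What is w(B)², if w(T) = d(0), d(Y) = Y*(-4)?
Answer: 0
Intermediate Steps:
B = 0 (B = (0/(-5))*(-4) = (0*(-⅕))*(-4) = 0*(-4) = 0)
d(Y) = -4*Y
w(T) = 0 (w(T) = -4*0 = 0)
w(B)² = 0² = 0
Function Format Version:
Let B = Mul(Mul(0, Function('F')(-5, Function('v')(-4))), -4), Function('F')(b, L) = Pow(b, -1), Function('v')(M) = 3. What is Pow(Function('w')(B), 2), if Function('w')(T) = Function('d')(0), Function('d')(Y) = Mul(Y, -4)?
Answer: 0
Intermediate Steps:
B = 0 (B = Mul(Mul(0, Pow(-5, -1)), -4) = Mul(Mul(0, Rational(-1, 5)), -4) = Mul(0, -4) = 0)
Function('d')(Y) = Mul(-4, Y)
Function('w')(T) = 0 (Function('w')(T) = Mul(-4, 0) = 0)
Pow(Function('w')(B), 2) = Pow(0, 2) = 0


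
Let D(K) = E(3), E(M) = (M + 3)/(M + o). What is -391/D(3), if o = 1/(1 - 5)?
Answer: -4301/24 ≈ -179.21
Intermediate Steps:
o = -¼ (o = 1/(-4) = -¼ ≈ -0.25000)
E(M) = (3 + M)/(-¼ + M) (E(M) = (M + 3)/(M - ¼) = (3 + M)/(-¼ + M))
D(K) = 24/11 (D(K) = 4*(3 + 3)/(-1 + 4*3) = 4*6/(-1 + 12) = 4*6/11 = 4*(1/11)*6 = 24/11)
-391/D(3) = -391/24/11 = -391*11/24 = -4301/24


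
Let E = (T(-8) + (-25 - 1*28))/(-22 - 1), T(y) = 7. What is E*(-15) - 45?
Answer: -75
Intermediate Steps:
E = 2 (E = (7 + (-25 - 1*28))/(-22 - 1) = (7 + (-25 - 28))/(-23) = (7 - 53)*(-1/23) = -46*(-1/23) = 2)
E*(-15) - 45 = 2*(-15) - 45 = -30 - 45 = -75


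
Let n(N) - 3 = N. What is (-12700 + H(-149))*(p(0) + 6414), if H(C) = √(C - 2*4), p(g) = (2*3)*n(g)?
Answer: -81686400 + 6432*I*√157 ≈ -8.1686e+7 + 80593.0*I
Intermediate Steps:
n(N) = 3 + N
p(g) = 18 + 6*g (p(g) = (2*3)*(3 + g) = 6*(3 + g) = 18 + 6*g)
H(C) = √(-8 + C) (H(C) = √(C - 8) = √(-8 + C))
(-12700 + H(-149))*(p(0) + 6414) = (-12700 + √(-8 - 149))*((18 + 6*0) + 6414) = (-12700 + √(-157))*((18 + 0) + 6414) = (-12700 + I*√157)*(18 + 6414) = (-12700 + I*√157)*6432 = -81686400 + 6432*I*√157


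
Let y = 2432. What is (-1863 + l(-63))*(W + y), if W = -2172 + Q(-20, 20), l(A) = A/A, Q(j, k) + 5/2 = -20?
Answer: -442225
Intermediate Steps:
Q(j, k) = -45/2 (Q(j, k) = -5/2 - 20 = -45/2)
l(A) = 1
W = -4389/2 (W = -2172 - 45/2 = -4389/2 ≈ -2194.5)
(-1863 + l(-63))*(W + y) = (-1863 + 1)*(-4389/2 + 2432) = -1862*475/2 = -442225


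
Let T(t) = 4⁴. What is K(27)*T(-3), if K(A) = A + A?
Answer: 13824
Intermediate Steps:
T(t) = 256
K(A) = 2*A
K(27)*T(-3) = (2*27)*256 = 54*256 = 13824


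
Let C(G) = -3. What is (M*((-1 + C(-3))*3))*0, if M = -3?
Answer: 0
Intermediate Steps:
(M*((-1 + C(-3))*3))*0 = -3*(-1 - 3)*3*0 = -(-12)*3*0 = -3*(-12)*0 = 36*0 = 0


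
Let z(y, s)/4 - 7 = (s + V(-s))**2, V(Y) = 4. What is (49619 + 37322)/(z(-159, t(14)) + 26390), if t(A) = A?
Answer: 86941/27714 ≈ 3.1371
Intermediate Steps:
z(y, s) = 28 + 4*(4 + s)**2 (z(y, s) = 28 + 4*(s + 4)**2 = 28 + 4*(4 + s)**2)
(49619 + 37322)/(z(-159, t(14)) + 26390) = (49619 + 37322)/((28 + 4*(4 + 14)**2) + 26390) = 86941/((28 + 4*18**2) + 26390) = 86941/((28 + 4*324) + 26390) = 86941/((28 + 1296) + 26390) = 86941/(1324 + 26390) = 86941/27714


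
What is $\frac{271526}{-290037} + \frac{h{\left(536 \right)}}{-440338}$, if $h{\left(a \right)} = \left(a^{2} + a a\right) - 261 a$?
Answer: $- \frac{122820569770}{63857156253} \approx -1.9234$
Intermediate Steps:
$h{\left(a \right)} = - 261 a + 2 a^{2}$ ($h{\left(a \right)} = \left(a^{2} + a^{2}\right) - 261 a = 2 a^{2} - 261 a = - 261 a + 2 a^{2}$)
$\frac{271526}{-290037} + \frac{h{\left(536 \right)}}{-440338} = \frac{271526}{-290037} + \frac{536 \left(-261 + 2 \cdot 536\right)}{-440338} = 271526 \left(- \frac{1}{290037}\right) + 536 \left(-261 + 1072\right) \left(- \frac{1}{440338}\right) = - \frac{271526}{290037} + 536 \cdot 811 \left(- \frac{1}{440338}\right) = - \frac{271526}{290037} + 434696 \left(- \frac{1}{440338}\right) = - \frac{271526}{290037} - \frac{217348}{220169} = - \frac{122820569770}{63857156253}$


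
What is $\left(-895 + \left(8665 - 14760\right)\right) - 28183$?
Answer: $-35173$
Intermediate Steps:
$\left(-895 + \left(8665 - 14760\right)\right) - 28183 = \left(-895 - 6095\right) - 28183 = -6990 - 28183 = -35173$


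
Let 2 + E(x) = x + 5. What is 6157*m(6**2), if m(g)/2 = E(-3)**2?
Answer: 0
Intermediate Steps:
E(x) = 3 + x (E(x) = -2 + (x + 5) = -2 + (5 + x) = 3 + x)
m(g) = 0 (m(g) = 2*(3 - 3)**2 = 2*0**2 = 2*0 = 0)
6157*m(6**2) = 6157*0 = 0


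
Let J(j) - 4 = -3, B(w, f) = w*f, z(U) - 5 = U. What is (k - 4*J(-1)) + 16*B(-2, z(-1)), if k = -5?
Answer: -137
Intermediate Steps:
z(U) = 5 + U
B(w, f) = f*w
J(j) = 1 (J(j) = 4 - 3 = 1)
(k - 4*J(-1)) + 16*B(-2, z(-1)) = (-5 - 4*1) + 16*((5 - 1)*(-2)) = (-5 - 4) + 16*(4*(-2)) = -9 + 16*(-8) = -9 - 128 = -137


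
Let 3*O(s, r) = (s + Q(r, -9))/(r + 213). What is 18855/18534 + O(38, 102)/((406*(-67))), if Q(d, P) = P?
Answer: 1392770168/1369060245 ≈ 1.0173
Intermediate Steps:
O(s, r) = (-9 + s)/(3*(213 + r)) (O(s, r) = ((s - 9)/(r + 213))/3 = ((-9 + s)/(213 + r))/3 = (-9 + s)/(3*(213 + r)))
18855/18534 + O(38, 102)/((406*(-67))) = 18855/18534 + ((-9 + 38)/(3*(213 + 102)))/((406*(-67))) = 18855*(1/18534) + ((⅓)*29/315)/(-27202) = 6285/6178 + ((⅓)*(1/315)*29)*(-1/27202) = 6285/6178 + (29/945)*(-1/27202) = 6285/6178 - 1/886410 = 1392770168/1369060245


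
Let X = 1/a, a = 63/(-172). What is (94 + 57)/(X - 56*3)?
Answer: -9513/10756 ≈ -0.88444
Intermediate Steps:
a = -63/172 (a = 63*(-1/172) = -63/172 ≈ -0.36628)
X = -172/63 (X = 1/(-63/172) = -172/63 ≈ -2.7302)
(94 + 57)/(X - 56*3) = (94 + 57)/(-172/63 - 56*3) = 151/(-172/63 - 168) = 151/(-10756/63) = 151*(-63/10756) = -9513/10756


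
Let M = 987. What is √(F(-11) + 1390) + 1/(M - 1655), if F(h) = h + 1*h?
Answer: -1/668 + 6*√38 ≈ 36.985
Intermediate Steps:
F(h) = 2*h (F(h) = h + h = 2*h)
√(F(-11) + 1390) + 1/(M - 1655) = √(2*(-11) + 1390) + 1/(987 - 1655) = √(-22 + 1390) + 1/(-668) = √1368 - 1/668 = 6*√38 - 1/668 = -1/668 + 6*√38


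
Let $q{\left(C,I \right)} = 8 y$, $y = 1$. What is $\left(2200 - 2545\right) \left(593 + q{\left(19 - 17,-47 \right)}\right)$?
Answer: $-207345$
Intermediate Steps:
$q{\left(C,I \right)} = 8$ ($q{\left(C,I \right)} = 8 \cdot 1 = 8$)
$\left(2200 - 2545\right) \left(593 + q{\left(19 - 17,-47 \right)}\right) = \left(2200 - 2545\right) \left(593 + 8\right) = \left(-345\right) 601 = -207345$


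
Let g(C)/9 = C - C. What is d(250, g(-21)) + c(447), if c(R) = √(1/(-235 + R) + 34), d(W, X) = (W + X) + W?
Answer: 500 + 9*√4717/106 ≈ 505.83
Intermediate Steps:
g(C) = 0 (g(C) = 9*(C - C) = 9*0 = 0)
d(W, X) = X + 2*W
c(R) = √(34 + 1/(-235 + R))
d(250, g(-21)) + c(447) = (0 + 2*250) + √((-7989 + 34*447)/(-235 + 447)) = (0 + 500) + √((-7989 + 15198)/212) = 500 + √((1/212)*7209) = 500 + √(7209/212) = 500 + 9*√4717/106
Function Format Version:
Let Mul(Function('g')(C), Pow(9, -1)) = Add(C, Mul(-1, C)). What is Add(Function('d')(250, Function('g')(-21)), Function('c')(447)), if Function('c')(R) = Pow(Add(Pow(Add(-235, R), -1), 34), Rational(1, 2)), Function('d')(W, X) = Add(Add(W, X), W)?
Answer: Add(500, Mul(Rational(9, 106), Pow(4717, Rational(1, 2)))) ≈ 505.83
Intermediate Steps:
Function('g')(C) = 0 (Function('g')(C) = Mul(9, Add(C, Mul(-1, C))) = Mul(9, 0) = 0)
Function('d')(W, X) = Add(X, Mul(2, W))
Function('c')(R) = Pow(Add(34, Pow(Add(-235, R), -1)), Rational(1, 2))
Add(Function('d')(250, Function('g')(-21)), Function('c')(447)) = Add(Add(0, Mul(2, 250)), Pow(Mul(Pow(Add(-235, 447), -1), Add(-7989, Mul(34, 447))), Rational(1, 2))) = Add(Add(0, 500), Pow(Mul(Pow(212, -1), Add(-7989, 15198)), Rational(1, 2))) = Add(500, Pow(Mul(Rational(1, 212), 7209), Rational(1, 2))) = Add(500, Pow(Rational(7209, 212), Rational(1, 2))) = Add(500, Mul(Rational(9, 106), Pow(4717, Rational(1, 2))))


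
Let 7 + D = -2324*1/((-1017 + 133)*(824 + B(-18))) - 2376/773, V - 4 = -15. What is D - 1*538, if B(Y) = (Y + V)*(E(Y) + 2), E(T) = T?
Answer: -17227686745/31433272 ≈ -548.07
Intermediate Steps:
V = -11 (V = 4 - 15 = -11)
B(Y) = (-11 + Y)*(2 + Y) (B(Y) = (Y - 11)*(Y + 2) = (-11 + Y)*(2 + Y))
D = -316586409/31433272 (D = -7 + (-2324*1/((-1017 + 133)*(824 + (-22 + (-18)² - 9*(-18)))) - 2376/773) = -7 + (-2324*(-1/(884*(824 + (-22 + 324 + 162)))) - 2376*1/773) = -7 + (-2324*(-1/(884*(824 + 464))) - 2376/773) = -7 + (-2324/((-884*1288)) - 2376/773) = -7 + (-2324/(-1138592) - 2376/773) = -7 + (-2324*(-1/1138592) - 2376/773) = -7 + (83/40664 - 2376/773) = -7 - 96553505/31433272 = -316586409/31433272 ≈ -10.072)
D - 1*538 = -316586409/31433272 - 1*538 = -316586409/31433272 - 538 = -17227686745/31433272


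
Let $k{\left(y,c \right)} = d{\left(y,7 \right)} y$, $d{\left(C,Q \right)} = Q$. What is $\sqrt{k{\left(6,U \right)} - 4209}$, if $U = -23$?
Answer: $3 i \sqrt{463} \approx 64.552 i$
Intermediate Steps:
$k{\left(y,c \right)} = 7 y$
$\sqrt{k{\left(6,U \right)} - 4209} = \sqrt{7 \cdot 6 - 4209} = \sqrt{42 - 4209} = \sqrt{-4167} = 3 i \sqrt{463}$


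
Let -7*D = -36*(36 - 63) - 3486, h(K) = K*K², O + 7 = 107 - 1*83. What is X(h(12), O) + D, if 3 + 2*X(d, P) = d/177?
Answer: 299445/826 ≈ 362.52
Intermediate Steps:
O = 17 (O = -7 + (107 - 1*83) = -7 + (107 - 83) = -7 + 24 = 17)
h(K) = K³
X(d, P) = -3/2 + d/354 (X(d, P) = -3/2 + (d/177)/2 = -3/2 + d/354)
D = 2514/7 (D = -(-36*(36 - 63) - 3486)/7 = -(-36*(-27) - 3486)/7 = -(972 - 3486)/7 = -⅐*(-2514) = 2514/7 ≈ 359.14)
X(h(12), O) + D = (-3/2 + (1/354)*12³) + 2514/7 = (-3/2 + (1/354)*1728) + 2514/7 = (-3/2 + 288/59) + 2514/7 = 399/118 + 2514/7 = 299445/826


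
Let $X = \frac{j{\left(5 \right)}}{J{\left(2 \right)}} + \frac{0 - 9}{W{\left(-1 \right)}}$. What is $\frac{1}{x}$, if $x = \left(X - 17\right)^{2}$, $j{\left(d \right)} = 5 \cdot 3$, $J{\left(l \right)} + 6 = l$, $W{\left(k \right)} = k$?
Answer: $\frac{16}{2209} \approx 0.0072431$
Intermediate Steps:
$J{\left(l \right)} = -6 + l$
$j{\left(d \right)} = 15$
$X = \frac{21}{4}$ ($X = \frac{15}{-6 + 2} + \frac{0 - 9}{-1} = \frac{15}{-4} + \left(0 - 9\right) \left(-1\right) = 15 \left(- \frac{1}{4}\right) - -9 = - \frac{15}{4} + 9 = \frac{21}{4} \approx 5.25$)
$x = \frac{2209}{16}$ ($x = \left(\frac{21}{4} - 17\right)^{2} = \left(- \frac{47}{4}\right)^{2} = \frac{2209}{16} \approx 138.06$)
$\frac{1}{x} = \frac{1}{\frac{2209}{16}} = \frac{16}{2209}$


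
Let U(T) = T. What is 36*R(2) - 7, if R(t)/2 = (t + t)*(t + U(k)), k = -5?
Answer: -871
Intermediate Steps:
R(t) = 4*t*(-5 + t) (R(t) = 2*((t + t)*(t - 5)) = 2*((2*t)*(-5 + t)) = 2*(2*t*(-5 + t)) = 4*t*(-5 + t))
36*R(2) - 7 = 36*(4*2*(-5 + 2)) - 7 = 36*(4*2*(-3)) - 7 = 36*(-24) - 7 = -864 - 7 = -871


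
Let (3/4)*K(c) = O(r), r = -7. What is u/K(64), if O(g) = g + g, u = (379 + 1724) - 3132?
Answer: 441/8 ≈ 55.125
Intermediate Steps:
u = -1029 (u = 2103 - 3132 = -1029)
O(g) = 2*g
K(c) = -56/3 (K(c) = 4*(2*(-7))/3 = (4/3)*(-14) = -56/3)
u/K(64) = -1029/(-56/3) = -1029*(-3/56) = 441/8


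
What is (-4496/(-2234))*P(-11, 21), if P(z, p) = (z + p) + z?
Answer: -2248/1117 ≈ -2.0125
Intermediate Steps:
P(z, p) = p + 2*z (P(z, p) = (p + z) + z = p + 2*z)
(-4496/(-2234))*P(-11, 21) = (-4496/(-2234))*(21 + 2*(-11)) = (-4496*(-1/2234))*(21 - 22) = (2248/1117)*(-1) = -2248/1117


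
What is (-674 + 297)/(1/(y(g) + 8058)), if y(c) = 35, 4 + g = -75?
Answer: -3051061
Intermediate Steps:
g = -79 (g = -4 - 75 = -79)
(-674 + 297)/(1/(y(g) + 8058)) = (-674 + 297)/(1/(35 + 8058)) = -377/(1/8093) = -377/1/8093 = -377*8093 = -3051061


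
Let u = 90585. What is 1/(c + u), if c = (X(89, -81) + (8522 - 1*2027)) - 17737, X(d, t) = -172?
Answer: 1/79171 ≈ 1.2631e-5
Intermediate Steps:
c = -11414 (c = (-172 + (8522 - 1*2027)) - 17737 = (-172 + (8522 - 2027)) - 17737 = (-172 + 6495) - 17737 = 6323 - 17737 = -11414)
1/(c + u) = 1/(-11414 + 90585) = 1/79171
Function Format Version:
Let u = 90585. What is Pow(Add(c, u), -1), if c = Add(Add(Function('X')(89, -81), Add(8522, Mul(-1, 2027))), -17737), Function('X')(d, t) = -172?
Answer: Rational(1, 79171) ≈ 1.2631e-5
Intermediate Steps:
c = -11414 (c = Add(Add(-172, Add(8522, Mul(-1, 2027))), -17737) = Add(Add(-172, Add(8522, -2027)), -17737) = Add(Add(-172, 6495), -17737) = Add(6323, -17737) = -11414)
Pow(Add(c, u), -1) = Pow(Add(-11414, 90585), -1) = Pow(79171, -1) = Rational(1, 79171)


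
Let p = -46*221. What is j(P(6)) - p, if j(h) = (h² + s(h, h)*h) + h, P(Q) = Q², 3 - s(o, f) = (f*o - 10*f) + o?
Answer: -23386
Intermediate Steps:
s(o, f) = 3 - o + 10*f - f*o (s(o, f) = 3 - ((f*o - 10*f) + o) = 3 - ((-10*f + f*o) + o) = 3 - (o - 10*f + f*o) = 3 + (-o + 10*f - f*o) = 3 - o + 10*f - f*o)
j(h) = h + h² + h*(3 - h² + 9*h) (j(h) = (h² + (3 - h + 10*h - h*h)*h) + h = (h² + (3 - h + 10*h - h²)*h) + h = (h² + (3 - h² + 9*h)*h) + h = (h² + h*(3 - h² + 9*h)) + h = h + h² + h*(3 - h² + 9*h))
p = -10166
j(P(6)) - p = 6²*(4 - (6²)² + 10*6²) - 1*(-10166) = 36*(4 - 1*36² + 10*36) + 10166 = 36*(4 - 1*1296 + 360) + 10166 = 36*(4 - 1296 + 360) + 10166 = 36*(-932) + 10166 = -33552 + 10166 = -23386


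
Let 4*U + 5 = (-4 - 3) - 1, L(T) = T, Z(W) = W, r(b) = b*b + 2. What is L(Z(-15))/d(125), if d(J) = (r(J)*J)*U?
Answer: 4/1692925 ≈ 2.3628e-6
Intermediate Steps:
r(b) = 2 + b² (r(b) = b² + 2 = 2 + b²)
U = -13/4 (U = -5/4 + ((-4 - 3) - 1)/4 = -5/4 + (-7 - 1)/4 = -5/4 + (¼)*(-8) = -5/4 - 2 = -13/4 ≈ -3.2500)
d(J) = -13*J*(2 + J²)/4 (d(J) = ((2 + J²)*J)*(-13/4) = (J*(2 + J²))*(-13/4) = -13*J*(2 + J²)/4)
L(Z(-15))/d(125) = -15*(-4/(1625*(2 + 125²))) = -15*(-4/(1625*(2 + 15625))) = -15/((-13/4*125*15627)) = -15/(-25393875/4) = -15*(-4/25393875) = 4/1692925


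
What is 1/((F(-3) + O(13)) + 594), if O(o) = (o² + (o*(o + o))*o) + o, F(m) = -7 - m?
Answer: 1/5166 ≈ 0.00019357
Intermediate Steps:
O(o) = o + o² + 2*o³ (O(o) = (o² + (o*(2*o))*o) + o = (o² + (2*o²)*o) + o = (o² + 2*o³) + o = o + o² + 2*o³)
1/((F(-3) + O(13)) + 594) = 1/(((-7 - 1*(-3)) + 13*(1 + 13 + 2*13²)) + 594) = 1/(((-7 + 3) + 13*(1 + 13 + 2*169)) + 594) = 1/((-4 + 13*(1 + 13 + 338)) + 594) = 1/((-4 + 13*352) + 594) = 1/((-4 + 4576) + 594) = 1/(4572 + 594) = 1/5166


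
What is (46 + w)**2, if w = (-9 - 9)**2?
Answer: 136900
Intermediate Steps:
w = 324 (w = (-18)**2 = 324)
(46 + w)**2 = (46 + 324)**2 = 370**2 = 136900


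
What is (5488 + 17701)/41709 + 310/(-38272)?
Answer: 437279809/798143424 ≈ 0.54787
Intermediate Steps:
(5488 + 17701)/41709 + 310/(-38272) = 23189*(1/41709) + 310*(-1/38272) = 23189/41709 - 155/19136 = 437279809/798143424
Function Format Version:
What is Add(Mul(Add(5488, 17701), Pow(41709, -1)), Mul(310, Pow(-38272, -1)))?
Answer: Rational(437279809, 798143424) ≈ 0.54787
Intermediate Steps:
Add(Mul(Add(5488, 17701), Pow(41709, -1)), Mul(310, Pow(-38272, -1))) = Add(Mul(23189, Rational(1, 41709)), Mul(310, Rational(-1, 38272))) = Add(Rational(23189, 41709), Rational(-155, 19136)) = Rational(437279809, 798143424)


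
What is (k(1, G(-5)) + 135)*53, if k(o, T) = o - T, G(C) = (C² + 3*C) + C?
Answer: 6943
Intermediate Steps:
G(C) = C² + 4*C
(k(1, G(-5)) + 135)*53 = ((1 - (-5)*(4 - 5)) + 135)*53 = ((1 - (-5)*(-1)) + 135)*53 = ((1 - 1*5) + 135)*53 = ((1 - 5) + 135)*53 = (-4 + 135)*53 = 131*53 = 6943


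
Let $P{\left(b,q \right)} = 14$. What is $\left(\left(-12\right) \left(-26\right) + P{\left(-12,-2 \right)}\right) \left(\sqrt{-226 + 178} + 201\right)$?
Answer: $65526 + 1304 i \sqrt{3} \approx 65526.0 + 2258.6 i$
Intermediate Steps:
$\left(\left(-12\right) \left(-26\right) + P{\left(-12,-2 \right)}\right) \left(\sqrt{-226 + 178} + 201\right) = \left(\left(-12\right) \left(-26\right) + 14\right) \left(\sqrt{-226 + 178} + 201\right) = \left(312 + 14\right) \left(\sqrt{-48} + 201\right) = 326 \left(4 i \sqrt{3} + 201\right) = 326 \left(201 + 4 i \sqrt{3}\right) = 65526 + 1304 i \sqrt{3}$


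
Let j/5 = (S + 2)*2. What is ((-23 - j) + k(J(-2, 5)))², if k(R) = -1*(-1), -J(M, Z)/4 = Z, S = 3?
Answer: 5184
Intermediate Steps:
J(M, Z) = -4*Z
k(R) = 1
j = 50 (j = 5*((3 + 2)*2) = 5*(5*2) = 5*10 = 50)
((-23 - j) + k(J(-2, 5)))² = ((-23 - 1*50) + 1)² = ((-23 - 50) + 1)² = (-73 + 1)² = (-72)² = 5184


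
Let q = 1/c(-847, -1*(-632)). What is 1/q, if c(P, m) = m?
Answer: 632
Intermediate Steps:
q = 1/632 (q = 1/(-1*(-632)) = 1/632 ≈ 0.0015823)
1/q = 1/(1/632) = 632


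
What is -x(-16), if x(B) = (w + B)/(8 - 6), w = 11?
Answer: 5/2 ≈ 2.5000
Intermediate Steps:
x(B) = 11/2 + B/2 (x(B) = (11 + B)/(8 - 6) = (11 + B)/2 = (11 + B)*(½) = 11/2 + B/2)
-x(-16) = -(11/2 + (½)*(-16)) = -(11/2 - 8) = -1*(-5/2) = 5/2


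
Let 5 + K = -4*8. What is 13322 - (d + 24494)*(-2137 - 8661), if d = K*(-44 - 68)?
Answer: 309246446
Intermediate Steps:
K = -37 (K = -5 - 4*8 = -5 - 32 = -37)
d = 4144 (d = -37*(-44 - 68) = -37*(-112) = 4144)
13322 - (d + 24494)*(-2137 - 8661) = 13322 - (4144 + 24494)*(-2137 - 8661) = 13322 - 28638*(-10798) = 13322 - 1*(-309233124) = 13322 + 309233124 = 309246446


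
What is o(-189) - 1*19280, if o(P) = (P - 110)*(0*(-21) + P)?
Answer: 37231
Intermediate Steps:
o(P) = P*(-110 + P) (o(P) = (-110 + P)*(0 + P) = (-110 + P)*P = P*(-110 + P))
o(-189) - 1*19280 = -189*(-110 - 189) - 1*19280 = -189*(-299) - 19280 = 56511 - 19280 = 37231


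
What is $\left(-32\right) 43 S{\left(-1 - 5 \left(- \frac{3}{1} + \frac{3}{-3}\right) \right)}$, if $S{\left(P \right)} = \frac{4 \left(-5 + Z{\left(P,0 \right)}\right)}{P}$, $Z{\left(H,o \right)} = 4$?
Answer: $\frac{5504}{19} \approx 289.68$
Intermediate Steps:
$S{\left(P \right)} = - \frac{4}{P}$ ($S{\left(P \right)} = \frac{4 \left(-5 + 4\right)}{P} = \frac{4 \left(-1\right)}{P} = - \frac{4}{P}$)
$\left(-32\right) 43 S{\left(-1 - 5 \left(- \frac{3}{1} + \frac{3}{-3}\right) \right)} = \left(-32\right) 43 \left(- \frac{4}{-1 - 5 \left(- \frac{3}{1} + \frac{3}{-3}\right)}\right) = - 1376 \left(- \frac{4}{-1 - 5 \left(\left(-3\right) 1 + 3 \left(- \frac{1}{3}\right)\right)}\right) = - 1376 \left(- \frac{4}{-1 - 5 \left(-3 - 1\right)}\right) = - 1376 \left(- \frac{4}{-1 - -20}\right) = - 1376 \left(- \frac{4}{-1 + 20}\right) = - 1376 \left(- \frac{4}{19}\right) = - 1376 \left(\left(-4\right) \frac{1}{19}\right) = \left(-1376\right) \left(- \frac{4}{19}\right) = \frac{5504}{19}$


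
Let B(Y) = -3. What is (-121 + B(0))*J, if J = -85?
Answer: 10540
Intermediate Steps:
(-121 + B(0))*J = (-121 - 3)*(-85) = -124*(-85) = 10540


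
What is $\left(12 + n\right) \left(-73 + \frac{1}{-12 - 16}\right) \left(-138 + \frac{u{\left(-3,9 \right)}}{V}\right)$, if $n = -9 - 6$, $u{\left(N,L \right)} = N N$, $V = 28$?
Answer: $- \frac{23650425}{784} \approx -30166.0$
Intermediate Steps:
$u{\left(N,L \right)} = N^{2}$
$n = -15$
$\left(12 + n\right) \left(-73 + \frac{1}{-12 - 16}\right) \left(-138 + \frac{u{\left(-3,9 \right)}}{V}\right) = \left(12 - 15\right) \left(-73 + \frac{1}{-12 - 16}\right) \left(-138 + \frac{\left(-3\right)^{2}}{28}\right) = - 3 \left(-73 + \frac{1}{-28}\right) \left(-138 + 9 \cdot \frac{1}{28}\right) = - 3 \left(-73 - \frac{1}{28}\right) \left(-138 + \frac{9}{28}\right) = \left(-3\right) \left(- \frac{2045}{28}\right) \left(- \frac{3855}{28}\right) = \frac{6135}{28} \left(- \frac{3855}{28}\right) = - \frac{23650425}{784}$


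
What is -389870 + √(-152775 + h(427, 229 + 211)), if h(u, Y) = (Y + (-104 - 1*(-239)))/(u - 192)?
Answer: -389870 + I*√337474570/47 ≈ -3.8987e+5 + 390.86*I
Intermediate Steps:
h(u, Y) = (135 + Y)/(-192 + u) (h(u, Y) = (Y + (-104 + 239))/(-192 + u) = (Y + 135)/(-192 + u) = (135 + Y)/(-192 + u))
-389870 + √(-152775 + h(427, 229 + 211)) = -389870 + √(-152775 + (135 + (229 + 211))/(-192 + 427)) = -389870 + √(-152775 + (135 + 440)/235) = -389870 + √(-152775 + (1/235)*575) = -389870 + √(-152775 + 115/47) = -389870 + √(-7180310/47) = -389870 + I*√337474570/47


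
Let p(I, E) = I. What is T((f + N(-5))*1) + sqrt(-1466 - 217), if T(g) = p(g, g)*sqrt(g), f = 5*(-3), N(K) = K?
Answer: I*(-40*sqrt(5) + 3*sqrt(187)) ≈ -48.418*I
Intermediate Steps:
f = -15
T(g) = g**(3/2) (T(g) = g*sqrt(g) = g**(3/2))
T((f + N(-5))*1) + sqrt(-1466 - 217) = ((-15 - 5)*1)**(3/2) + sqrt(-1466 - 217) = (-20*1)**(3/2) + sqrt(-1683) = (-20)**(3/2) + 3*I*sqrt(187) = -40*I*sqrt(5) + 3*I*sqrt(187)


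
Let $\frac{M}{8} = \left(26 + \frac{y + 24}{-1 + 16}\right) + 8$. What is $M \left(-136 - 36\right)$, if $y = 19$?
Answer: $- \frac{760928}{15} \approx -50729.0$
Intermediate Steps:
$M = \frac{4424}{15}$ ($M = 8 \left(\left(26 + \frac{19 + 24}{-1 + 16}\right) + 8\right) = 8 \left(\left(26 + \frac{43}{15}\right) + 8\right) = 8 \left(\frac{433}{15} + 8\right) = 8 \cdot \frac{553}{15} = \frac{4424}{15} \approx 294.93$)
$M \left(-136 - 36\right) = \frac{4424 \left(-136 - 36\right)}{15} = \frac{4424}{15} \left(-172\right) = - \frac{760928}{15}$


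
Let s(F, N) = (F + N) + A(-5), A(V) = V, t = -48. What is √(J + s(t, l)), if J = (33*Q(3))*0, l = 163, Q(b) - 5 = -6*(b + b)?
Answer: √110 ≈ 10.488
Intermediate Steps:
Q(b) = 5 - 12*b (Q(b) = 5 - 6*(b + b) = 5 - 12*b)
s(F, N) = -5 + F + N (s(F, N) = (F + N) - 5 = -5 + F + N)
J = 0 (J = (33*(5 - 12*3))*0 = (33*(5 - 36))*0 = (33*(-31))*0 = -1023*0 = 0)
√(J + s(t, l)) = √(0 + (-5 - 48 + 163)) = √(0 + 110) = √110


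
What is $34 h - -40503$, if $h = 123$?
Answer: $44685$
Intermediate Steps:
$34 h - -40503 = 34 \cdot 123 - -40503 = 4182 + 40503 = 44685$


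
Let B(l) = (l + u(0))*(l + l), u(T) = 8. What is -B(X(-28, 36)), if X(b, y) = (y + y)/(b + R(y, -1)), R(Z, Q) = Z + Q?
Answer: -18432/49 ≈ -376.16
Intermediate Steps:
R(Z, Q) = Q + Z
X(b, y) = 2*y/(-1 + b + y) (X(b, y) = (y + y)/(b + (-1 + y)) = (2*y)/(-1 + b + y) = 2*y/(-1 + b + y))
B(l) = 2*l*(8 + l) (B(l) = (l + 8)*(l + l) = (8 + l)*(2*l) = 2*l*(8 + l))
-B(X(-28, 36)) = -2*2*36/(-1 - 28 + 36)*(8 + 2*36/(-1 - 28 + 36)) = -2*2*36/7*(8 + 2*36/7) = -2*2*36*(⅐)*(8 + 2*36*(⅐)) = -2*72*(8 + 72/7)/7 = -2*72*128/(7*7) = -1*18432/49 = -18432/49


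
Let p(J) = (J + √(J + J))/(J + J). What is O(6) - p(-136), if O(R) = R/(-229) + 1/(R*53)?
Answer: -19045/36411 + I*√17/68 ≈ -0.52306 + 0.060634*I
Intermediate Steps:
p(J) = (J + √2*√J)/(2*J) (p(J) = (J + √(2*J))/((2*J)) = (J + √2*√J)*(1/(2*J)) = (J + √2*√J)/(2*J))
O(R) = -R/229 + 1/(53*R) (O(R) = R*(-1/229) + (1/53)/R = -R/229 + 1/(53*R))
O(6) - p(-136) = (-1/229*6 + (1/53)/6) - (½ + √2/(2*√(-136))) = (-6/229 + (1/53)*(⅙)) - (½ + √2*(-I*√34/68)/2) = (-6/229 + 1/318) - (½ - I*√17/68) = -1679/72822 + (-½ + I*√17/68) = -19045/36411 + I*√17/68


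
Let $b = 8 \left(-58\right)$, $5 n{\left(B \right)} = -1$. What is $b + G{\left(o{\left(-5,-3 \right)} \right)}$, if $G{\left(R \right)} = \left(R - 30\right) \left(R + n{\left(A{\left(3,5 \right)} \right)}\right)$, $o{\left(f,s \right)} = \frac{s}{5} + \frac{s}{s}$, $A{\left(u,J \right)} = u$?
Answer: $- \frac{11748}{25} \approx -469.92$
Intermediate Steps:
$n{\left(B \right)} = - \frac{1}{5}$ ($n{\left(B \right)} = \frac{1}{5} \left(-1\right) = - \frac{1}{5}$)
$o{\left(f,s \right)} = 1 + \frac{s}{5}$ ($o{\left(f,s \right)} = s \frac{1}{5} + 1 = \frac{s}{5} + 1 = 1 + \frac{s}{5}$)
$b = -464$
$G{\left(R \right)} = \left(-30 + R\right) \left(- \frac{1}{5} + R\right)$ ($G{\left(R \right)} = \left(R - 30\right) \left(R - \frac{1}{5}\right) = \left(-30 + R\right) \left(- \frac{1}{5} + R\right)$)
$b + G{\left(o{\left(-5,-3 \right)} \right)} = -464 + \left(6 + \left(1 + \frac{1}{5} \left(-3\right)\right)^{2} - \frac{151 \left(1 + \frac{1}{5} \left(-3\right)\right)}{5}\right) = -464 + \left(6 + \left(1 - \frac{3}{5}\right)^{2} - \frac{151 \left(1 - \frac{3}{5}\right)}{5}\right) = -464 + \left(6 + \left(\frac{2}{5}\right)^{2} - \frac{302}{25}\right) = -464 + \left(6 + \frac{4}{25} - \frac{302}{25}\right) = -464 - \frac{148}{25} = - \frac{11748}{25}$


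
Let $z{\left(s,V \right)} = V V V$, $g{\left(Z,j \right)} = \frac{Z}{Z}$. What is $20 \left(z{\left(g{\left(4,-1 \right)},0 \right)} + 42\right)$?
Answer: $840$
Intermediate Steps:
$g{\left(Z,j \right)} = 1$
$z{\left(s,V \right)} = V^{3}$ ($z{\left(s,V \right)} = V^{2} V = V^{3}$)
$20 \left(z{\left(g{\left(4,-1 \right)},0 \right)} + 42\right) = 20 \left(0^{3} + 42\right) = 20 \left(0 + 42\right) = 20 \cdot 42 = 840$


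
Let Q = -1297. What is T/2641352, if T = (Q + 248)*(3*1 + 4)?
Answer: -1049/377336 ≈ -0.0027800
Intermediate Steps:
T = -7343 (T = (-1297 + 248)*(3*1 + 4) = -1049*(3 + 4) = -1049*7 = -7343)
T/2641352 = -7343/2641352 = -7343*1/2641352 = -1049/377336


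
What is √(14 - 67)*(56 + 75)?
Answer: 131*I*√53 ≈ 953.69*I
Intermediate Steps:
√(14 - 67)*(56 + 75) = √(-53)*131 = (I*√53)*131 = 131*I*√53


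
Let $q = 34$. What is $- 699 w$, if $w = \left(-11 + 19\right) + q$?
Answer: $-29358$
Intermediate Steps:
$w = 42$ ($w = \left(-11 + 19\right) + 34 = 8 + 34 = 42$)
$- 699 w = \left(-699\right) 42 = -29358$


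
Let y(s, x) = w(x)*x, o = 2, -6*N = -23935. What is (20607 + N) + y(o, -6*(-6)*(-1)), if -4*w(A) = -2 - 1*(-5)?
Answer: 147739/6 ≈ 24623.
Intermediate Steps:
N = 23935/6 (N = -⅙*(-23935) = 23935/6 ≈ 3989.2)
w(A) = -¾ (w(A) = -(-2 - 1*(-5))/4 = -(-2 + 5)/4 = -¼*3 = -¾)
y(s, x) = -3*x/4
(20607 + N) + y(o, -6*(-6)*(-1)) = (20607 + 23935/6) - 3*(-6*(-6))*(-1)/4 = 147577/6 - 27*(-1) = 147577/6 - ¾*(-36) = 147577/6 + 27 = 147739/6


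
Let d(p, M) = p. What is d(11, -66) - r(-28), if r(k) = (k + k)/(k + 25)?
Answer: -23/3 ≈ -7.6667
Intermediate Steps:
r(k) = 2*k/(25 + k) (r(k) = (2*k)/(25 + k) = 2*k/(25 + k))
d(11, -66) - r(-28) = 11 - 2*(-28)/(25 - 28) = 11 - 2*(-28)/(-3) = 11 - 2*(-28)*(-1)/3 = 11 - 1*56/3 = 11 - 56/3 = -23/3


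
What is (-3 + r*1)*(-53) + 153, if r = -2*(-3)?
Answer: -6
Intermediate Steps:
r = 6
(-3 + r*1)*(-53) + 153 = (-3 + 6*1)*(-53) + 153 = (-3 + 6)*(-53) + 153 = 3*(-53) + 153 = -159 + 153 = -6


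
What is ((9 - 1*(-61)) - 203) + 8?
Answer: -125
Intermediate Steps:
((9 - 1*(-61)) - 203) + 8 = ((9 + 61) - 203) + 8 = (70 - 203) + 8 = -133 + 8 = -125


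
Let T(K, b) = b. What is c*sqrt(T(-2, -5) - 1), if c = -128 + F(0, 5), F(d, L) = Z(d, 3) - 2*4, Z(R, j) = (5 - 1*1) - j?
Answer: -135*I*sqrt(6) ≈ -330.68*I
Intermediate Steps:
Z(R, j) = 4 - j (Z(R, j) = (5 - 1) - j = 4 - j)
F(d, L) = -7 (F(d, L) = (4 - 1*3) - 2*4 = (4 - 3) - 8 = 1 - 8 = -7)
c = -135 (c = -128 - 7 = -135)
c*sqrt(T(-2, -5) - 1) = -135*sqrt(-5 - 1) = -135*I*sqrt(6)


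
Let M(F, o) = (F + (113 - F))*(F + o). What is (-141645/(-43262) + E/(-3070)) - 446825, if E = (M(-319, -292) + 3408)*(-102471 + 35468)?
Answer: -12479972145723/6640717 ≈ -1.8793e+6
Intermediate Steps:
M(F, o) = 113*F + 113*o (M(F, o) = 113*(F + o) = 113*F + 113*o)
E = 4397741905 (E = ((113*(-319) + 113*(-292)) + 3408)*(-102471 + 35468) = ((-36047 - 32996) + 3408)*(-67003) = (-69043 + 3408)*(-67003) = -65635*(-67003) = 4397741905)
(-141645/(-43262) + E/(-3070)) - 446825 = (-141645/(-43262) + 4397741905/(-3070)) - 446825 = (-141645*(-1/43262) + 4397741905*(-1/3070)) - 446825 = (141645/43262 - 879548381/614) - 446825 = -9512733772198/6640717 - 446825 = -12479972145723/6640717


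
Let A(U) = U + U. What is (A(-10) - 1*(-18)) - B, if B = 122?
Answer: -124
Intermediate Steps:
A(U) = 2*U
(A(-10) - 1*(-18)) - B = (2*(-10) - 1*(-18)) - 1*122 = (-20 + 18) - 122 = -2 - 122 = -124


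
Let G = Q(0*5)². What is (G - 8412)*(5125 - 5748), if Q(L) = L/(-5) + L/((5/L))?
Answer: 5240676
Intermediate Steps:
Q(L) = -L/5 + L²/5 (Q(L) = L*(-⅕) + L*(L/5) = -L/5 + L²/5)
G = 0 (G = ((0*5)*(-1 + 0*5)/5)² = ((⅕)*0*(-1 + 0))² = ((⅕)*0*(-1))² = 0² = 0)
(G - 8412)*(5125 - 5748) = (0 - 8412)*(5125 - 5748) = -8412*(-623) = 5240676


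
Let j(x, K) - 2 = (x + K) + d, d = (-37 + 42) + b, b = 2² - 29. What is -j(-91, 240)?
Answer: -131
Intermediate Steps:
b = -25 (b = 4 - 29 = -25)
d = -20 (d = (-37 + 42) - 25 = 5 - 25 = -20)
j(x, K) = -18 + K + x (j(x, K) = 2 + ((x + K) - 20) = 2 + ((K + x) - 20) = 2 + (-20 + K + x) = -18 + K + x)
-j(-91, 240) = -(-18 + 240 - 91) = -1*131 = -131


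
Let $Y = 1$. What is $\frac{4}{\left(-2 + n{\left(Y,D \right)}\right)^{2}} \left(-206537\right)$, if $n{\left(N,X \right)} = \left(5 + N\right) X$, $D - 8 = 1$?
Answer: $- \frac{206537}{676} \approx -305.53$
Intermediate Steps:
$D = 9$ ($D = 8 + 1 = 9$)
$n{\left(N,X \right)} = X \left(5 + N\right)$
$\frac{4}{\left(-2 + n{\left(Y,D \right)}\right)^{2}} \left(-206537\right) = \frac{4}{\left(-2 + 9 \left(5 + 1\right)\right)^{2}} \left(-206537\right) = \frac{4}{\left(-2 + 9 \cdot 6\right)^{2}} \left(-206537\right) = \frac{4}{\left(-2 + 54\right)^{2}} \left(-206537\right) = \frac{4}{52^{2}} \left(-206537\right) = \frac{4}{2704} \left(-206537\right) = 4 \cdot \frac{1}{2704} \left(-206537\right) = \frac{1}{676} \left(-206537\right) = - \frac{206537}{676}$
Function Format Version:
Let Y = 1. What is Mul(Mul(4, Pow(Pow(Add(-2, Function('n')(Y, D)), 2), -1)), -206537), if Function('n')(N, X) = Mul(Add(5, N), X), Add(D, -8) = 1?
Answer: Rational(-206537, 676) ≈ -305.53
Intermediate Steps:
D = 9 (D = Add(8, 1) = 9)
Function('n')(N, X) = Mul(X, Add(5, N))
Mul(Mul(4, Pow(Pow(Add(-2, Function('n')(Y, D)), 2), -1)), -206537) = Mul(Mul(4, Pow(Pow(Add(-2, Mul(9, Add(5, 1))), 2), -1)), -206537) = Mul(Mul(4, Pow(Pow(Add(-2, Mul(9, 6)), 2), -1)), -206537) = Mul(Mul(4, Pow(Pow(Add(-2, 54), 2), -1)), -206537) = Mul(Mul(4, Pow(Pow(52, 2), -1)), -206537) = Mul(Mul(4, Pow(2704, -1)), -206537) = Mul(Mul(4, Rational(1, 2704)), -206537) = Mul(Rational(1, 676), -206537) = Rational(-206537, 676)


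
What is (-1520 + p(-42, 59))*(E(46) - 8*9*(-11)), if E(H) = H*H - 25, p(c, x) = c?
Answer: -4503246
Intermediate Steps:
E(H) = -25 + H² (E(H) = H² - 25 = -25 + H²)
(-1520 + p(-42, 59))*(E(46) - 8*9*(-11)) = (-1520 - 42)*((-25 + 46²) - 8*9*(-11)) = -1562*((-25 + 2116) - 72*(-11)) = -1562*(2091 + 792) = -1562*2883 = -4503246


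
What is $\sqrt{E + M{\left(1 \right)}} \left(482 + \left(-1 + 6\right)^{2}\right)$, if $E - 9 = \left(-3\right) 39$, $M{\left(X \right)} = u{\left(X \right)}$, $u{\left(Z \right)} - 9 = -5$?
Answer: $1014 i \sqrt{26} \approx 5170.4 i$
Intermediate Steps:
$u{\left(Z \right)} = 4$ ($u{\left(Z \right)} = 9 - 5 = 4$)
$M{\left(X \right)} = 4$
$E = -108$ ($E = 9 - 117 = -108$)
$\sqrt{E + M{\left(1 \right)}} \left(482 + \left(-1 + 6\right)^{2}\right) = \sqrt{-108 + 4} \left(482 + \left(-1 + 6\right)^{2}\right) = \sqrt{-104} \left(482 + 5^{2}\right) = 2 i \sqrt{26} \left(482 + 25\right) = 2 i \sqrt{26} \cdot 507 = 1014 i \sqrt{26}$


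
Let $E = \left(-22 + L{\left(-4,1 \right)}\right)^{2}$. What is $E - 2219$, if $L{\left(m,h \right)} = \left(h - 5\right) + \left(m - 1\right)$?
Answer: $-1258$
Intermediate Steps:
$L{\left(m,h \right)} = -6 + h + m$ ($L{\left(m,h \right)} = \left(-5 + h\right) + \left(-1 + m\right) = -6 + h + m$)
$E = 961$ ($E = \left(-22 - 9\right)^{2} = \left(-31\right)^{2} = 961$)
$E - 2219 = 961 - 2219 = -1258$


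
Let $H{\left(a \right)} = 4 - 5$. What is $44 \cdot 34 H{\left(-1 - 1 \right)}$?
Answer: $-1496$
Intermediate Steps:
$H{\left(a \right)} = -1$
$44 \cdot 34 H{\left(-1 - 1 \right)} = 44 \cdot 34 \left(-1\right) = 1496 \left(-1\right) = -1496$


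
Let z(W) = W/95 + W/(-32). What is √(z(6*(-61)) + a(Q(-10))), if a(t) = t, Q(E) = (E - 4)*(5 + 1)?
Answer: I*√11034345/380 ≈ 8.7416*I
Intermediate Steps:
Q(E) = -24 + 6*E (Q(E) = (-4 + E)*6 = -24 + 6*E)
z(W) = -63*W/3040 (z(W) = W*(1/95) + W*(-1/32) = W/95 - W/32 = -63*W/3040)
√(z(6*(-61)) + a(Q(-10))) = √(-189*(-61)/1520 + (-24 + 6*(-10))) = √(-63/3040*(-366) + (-24 - 60)) = √(11529/1520 - 84) = √(-116151/1520) = I*√11034345/380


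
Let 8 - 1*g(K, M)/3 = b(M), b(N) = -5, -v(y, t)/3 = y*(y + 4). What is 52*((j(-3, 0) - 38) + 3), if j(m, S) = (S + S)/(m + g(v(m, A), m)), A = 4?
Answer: -1820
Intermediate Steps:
v(y, t) = -3*y*(4 + y) (v(y, t) = -3*y*(y + 4) = -3*y*(4 + y))
g(K, M) = 39 (g(K, M) = 24 - 3*(-5) = 24 + 15 = 39)
j(m, S) = 2*S/(39 + m) (j(m, S) = (S + S)/(m + 39) = (2*S)/(39 + m) = 2*S/(39 + m))
52*((j(-3, 0) - 38) + 3) = 52*((2*0/(39 - 3) - 38) + 3) = 52*((2*0/36 - 38) + 3) = 52*((2*0*(1/36) - 38) + 3) = 52*((0 - 38) + 3) = 52*(-38 + 3) = 52*(-35) = -1820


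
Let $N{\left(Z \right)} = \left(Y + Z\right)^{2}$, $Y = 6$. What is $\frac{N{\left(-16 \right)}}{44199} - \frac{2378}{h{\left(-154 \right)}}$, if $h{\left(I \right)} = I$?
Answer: $\frac{52560311}{3403323} \approx 15.444$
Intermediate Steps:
$N{\left(Z \right)} = \left(6 + Z\right)^{2}$
$\frac{N{\left(-16 \right)}}{44199} - \frac{2378}{h{\left(-154 \right)}} = \frac{\left(6 - 16\right)^{2}}{44199} - \frac{2378}{-154} = \left(-10\right)^{2} \cdot \frac{1}{44199} - - \frac{1189}{77} = 100 \cdot \frac{1}{44199} + \frac{1189}{77} = \frac{100}{44199} + \frac{1189}{77} = \frac{52560311}{3403323}$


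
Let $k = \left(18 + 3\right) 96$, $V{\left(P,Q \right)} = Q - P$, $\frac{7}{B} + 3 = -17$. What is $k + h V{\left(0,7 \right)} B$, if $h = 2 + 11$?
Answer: $\frac{39683}{20} \approx 1984.2$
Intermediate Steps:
$h = 13$
$B = - \frac{7}{20}$ ($B = \frac{7}{-3 - 17} = \frac{7}{-20} = 7 \left(- \frac{1}{20}\right) = - \frac{7}{20} \approx -0.35$)
$k = 2016$ ($k = 21 \cdot 96 = 2016$)
$k + h V{\left(0,7 \right)} B = 2016 + 13 \left(7 - 0\right) \left(- \frac{7}{20}\right) = 2016 + 13 \left(7 + 0\right) \left(- \frac{7}{20}\right) = 2016 + 13 \cdot 7 \left(- \frac{7}{20}\right) = 2016 + 91 \left(- \frac{7}{20}\right) = 2016 - \frac{637}{20} = \frac{39683}{20}$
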